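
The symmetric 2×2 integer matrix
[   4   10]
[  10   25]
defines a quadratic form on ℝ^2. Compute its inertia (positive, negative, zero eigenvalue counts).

step 0: pivot 4 → sign +
step 1: row/col 1 already zero → sign 0
signature = (1, 0, 1)

Answer: (1, 0, 1)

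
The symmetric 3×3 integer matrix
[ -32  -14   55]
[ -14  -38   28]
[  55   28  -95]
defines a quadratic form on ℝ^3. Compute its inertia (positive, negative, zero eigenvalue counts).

step 0: pivot -32 → sign −
step 1: pivot -255/8 → sign −
step 2: pivot 3/170 → sign +
signature = (1, 2, 0)

Answer: (1, 2, 0)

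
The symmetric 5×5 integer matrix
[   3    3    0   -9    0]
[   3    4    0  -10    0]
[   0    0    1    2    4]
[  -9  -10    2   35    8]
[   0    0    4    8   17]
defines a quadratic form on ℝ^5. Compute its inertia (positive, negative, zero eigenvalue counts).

Answer: (5, 0, 0)

Derivation:
step 0: pivot 3 → sign +
step 1: pivot 1 → sign +
step 2: pivot 1 → sign +
step 3: pivot 3 → sign +
step 4: pivot 1 → sign +
signature = (5, 0, 0)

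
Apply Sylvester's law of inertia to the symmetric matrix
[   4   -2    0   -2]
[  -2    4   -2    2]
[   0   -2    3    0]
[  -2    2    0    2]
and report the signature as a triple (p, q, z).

Answer: (4, 0, 0)

Derivation:
step 0: pivot 4 → sign +
step 1: pivot 3 → sign +
step 2: pivot 5/3 → sign +
step 3: pivot 2/5 → sign +
signature = (4, 0, 0)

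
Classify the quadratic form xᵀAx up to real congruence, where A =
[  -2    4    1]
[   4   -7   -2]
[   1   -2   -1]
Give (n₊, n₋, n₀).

step 0: pivot -2 → sign −
step 1: pivot 1 → sign +
step 2: pivot -1/2 → sign −
signature = (1, 2, 0)

Answer: (1, 2, 0)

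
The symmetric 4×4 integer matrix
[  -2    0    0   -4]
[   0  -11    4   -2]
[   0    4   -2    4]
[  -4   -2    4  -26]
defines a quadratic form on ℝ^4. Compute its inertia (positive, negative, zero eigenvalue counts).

Answer: (1, 3, 0)

Derivation:
step 0: pivot -2 → sign −
step 1: pivot -11 → sign −
step 2: pivot -6/11 → sign −
step 3: pivot 2 → sign +
signature = (1, 3, 0)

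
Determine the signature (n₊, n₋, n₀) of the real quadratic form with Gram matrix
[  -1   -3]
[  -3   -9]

Answer: (0, 1, 1)

Derivation:
step 0: pivot -1 → sign −
step 1: row/col 1 already zero → sign 0
signature = (0, 1, 1)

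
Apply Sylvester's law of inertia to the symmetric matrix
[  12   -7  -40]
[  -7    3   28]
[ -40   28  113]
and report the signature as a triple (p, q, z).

step 0: pivot 12 → sign +
step 1: pivot -13/12 → sign −
step 2: pivot -3/13 → sign −
signature = (1, 2, 0)

Answer: (1, 2, 0)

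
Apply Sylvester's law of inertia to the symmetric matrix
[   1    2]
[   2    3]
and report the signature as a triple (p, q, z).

Answer: (1, 1, 0)

Derivation:
step 0: pivot 1 → sign +
step 1: pivot -1 → sign −
signature = (1, 1, 0)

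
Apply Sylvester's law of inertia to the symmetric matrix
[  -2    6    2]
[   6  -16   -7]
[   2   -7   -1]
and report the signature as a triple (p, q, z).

Answer: (2, 1, 0)

Derivation:
step 0: pivot -2 → sign −
step 1: pivot 2 → sign +
step 2: pivot 1/2 → sign +
signature = (2, 1, 0)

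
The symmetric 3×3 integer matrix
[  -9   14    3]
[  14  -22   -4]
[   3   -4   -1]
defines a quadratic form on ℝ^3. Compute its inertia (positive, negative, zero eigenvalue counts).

step 0: pivot -9 → sign −
step 1: pivot -2/9 → sign −
step 2: pivot 2 → sign +
signature = (1, 2, 0)

Answer: (1, 2, 0)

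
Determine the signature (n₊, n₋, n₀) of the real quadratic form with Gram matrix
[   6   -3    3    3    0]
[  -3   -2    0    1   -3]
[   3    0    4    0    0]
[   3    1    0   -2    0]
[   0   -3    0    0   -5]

Answer: (3, 2, 0)

Derivation:
step 0: pivot 6 → sign +
step 1: pivot -7/2 → sign −
step 2: pivot 22/7 → sign +
step 3: pivot -39/22 → sign −
step 4: pivot 1/13 → sign +
signature = (3, 2, 0)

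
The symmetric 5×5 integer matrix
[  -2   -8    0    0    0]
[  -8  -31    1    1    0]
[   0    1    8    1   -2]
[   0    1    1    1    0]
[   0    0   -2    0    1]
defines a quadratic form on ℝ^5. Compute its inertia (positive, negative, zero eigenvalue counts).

step 0: pivot -2 → sign −
step 1: pivot 1 → sign +
step 2: pivot 7 → sign +
step 3: pivot 3/7 → sign +
step 4: row/col 4 already zero → sign 0
signature = (3, 1, 1)

Answer: (3, 1, 1)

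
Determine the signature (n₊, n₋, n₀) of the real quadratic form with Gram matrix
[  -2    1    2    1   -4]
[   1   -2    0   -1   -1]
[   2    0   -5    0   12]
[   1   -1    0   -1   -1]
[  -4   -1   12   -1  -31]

Answer: (0, 5, 0)

Derivation:
step 0: pivot -2 → sign −
step 1: pivot -3/2 → sign −
step 2: pivot -7/3 → sign −
step 3: pivot -1/7 → sign −
step 4: pivot -1 → sign −
signature = (0, 5, 0)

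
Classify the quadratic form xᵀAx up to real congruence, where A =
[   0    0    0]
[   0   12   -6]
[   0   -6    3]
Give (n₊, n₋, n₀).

step 0: pivot 12 → sign +
step 1: row/col 1 already zero → sign 0
step 2: row/col 2 already zero → sign 0
signature = (1, 0, 2)

Answer: (1, 0, 2)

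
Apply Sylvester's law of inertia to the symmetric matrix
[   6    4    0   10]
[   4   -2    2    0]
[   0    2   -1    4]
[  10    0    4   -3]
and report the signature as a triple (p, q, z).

Answer: (1, 3, 0)

Derivation:
step 0: pivot 6 → sign +
step 1: pivot -14/3 → sign −
step 2: pivot -1/7 → sign −
step 3: pivot -1 → sign −
signature = (1, 3, 0)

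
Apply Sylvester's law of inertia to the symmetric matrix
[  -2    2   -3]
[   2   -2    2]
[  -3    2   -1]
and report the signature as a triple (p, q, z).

step 0: pivot -2 → sign −
step 1: pivot 7/2 → sign +
step 2: pivot -2/7 → sign −
signature = (1, 2, 0)

Answer: (1, 2, 0)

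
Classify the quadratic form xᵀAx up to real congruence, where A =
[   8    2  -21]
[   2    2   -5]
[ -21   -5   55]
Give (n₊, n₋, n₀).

step 0: pivot 8 → sign +
step 1: pivot 3/2 → sign +
step 2: pivot -1/6 → sign −
signature = (2, 1, 0)

Answer: (2, 1, 0)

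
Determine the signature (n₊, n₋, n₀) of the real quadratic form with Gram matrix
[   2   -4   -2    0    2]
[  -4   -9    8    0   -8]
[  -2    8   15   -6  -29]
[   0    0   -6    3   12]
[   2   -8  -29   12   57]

step 0: pivot 2 → sign +
step 1: pivot -17 → sign −
step 2: pivot 237/17 → sign +
step 3: pivot 33/79 → sign +
step 4: pivot -2/33 → sign −
signature = (3, 2, 0)

Answer: (3, 2, 0)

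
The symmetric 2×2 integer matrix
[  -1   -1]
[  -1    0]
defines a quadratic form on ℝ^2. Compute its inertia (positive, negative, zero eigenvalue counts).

step 0: pivot -1 → sign −
step 1: pivot 1 → sign +
signature = (1, 1, 0)

Answer: (1, 1, 0)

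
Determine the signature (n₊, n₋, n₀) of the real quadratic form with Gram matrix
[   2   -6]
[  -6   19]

step 0: pivot 2 → sign +
step 1: pivot 1 → sign +
signature = (2, 0, 0)

Answer: (2, 0, 0)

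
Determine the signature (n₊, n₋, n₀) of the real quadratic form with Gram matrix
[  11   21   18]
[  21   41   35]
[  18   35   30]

step 0: pivot 11 → sign +
step 1: pivot 10/11 → sign +
step 2: pivot 1/10 → sign +
signature = (3, 0, 0)

Answer: (3, 0, 0)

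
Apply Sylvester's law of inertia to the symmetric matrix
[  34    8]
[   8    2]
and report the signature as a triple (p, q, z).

step 0: pivot 34 → sign +
step 1: pivot 2/17 → sign +
signature = (2, 0, 0)

Answer: (2, 0, 0)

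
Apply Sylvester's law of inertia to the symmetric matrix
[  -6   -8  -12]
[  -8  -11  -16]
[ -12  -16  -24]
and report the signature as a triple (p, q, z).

step 0: pivot -6 → sign −
step 1: pivot -1/3 → sign −
step 2: row/col 2 already zero → sign 0
signature = (0, 2, 1)

Answer: (0, 2, 1)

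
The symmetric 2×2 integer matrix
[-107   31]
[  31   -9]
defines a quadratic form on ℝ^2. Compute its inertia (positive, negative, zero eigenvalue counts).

Answer: (0, 2, 0)

Derivation:
step 0: pivot -107 → sign −
step 1: pivot -2/107 → sign −
signature = (0, 2, 0)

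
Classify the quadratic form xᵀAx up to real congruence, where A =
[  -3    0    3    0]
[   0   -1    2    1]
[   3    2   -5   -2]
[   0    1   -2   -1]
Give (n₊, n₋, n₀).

Answer: (1, 2, 1)

Derivation:
step 0: pivot -3 → sign −
step 1: pivot -1 → sign −
step 2: pivot 2 → sign +
step 3: row/col 3 already zero → sign 0
signature = (1, 2, 1)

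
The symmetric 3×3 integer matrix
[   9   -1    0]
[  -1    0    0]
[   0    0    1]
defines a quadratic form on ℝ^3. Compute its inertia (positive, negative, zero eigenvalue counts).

step 0: pivot 9 → sign +
step 1: pivot -1/9 → sign −
step 2: pivot 1 → sign +
signature = (2, 1, 0)

Answer: (2, 1, 0)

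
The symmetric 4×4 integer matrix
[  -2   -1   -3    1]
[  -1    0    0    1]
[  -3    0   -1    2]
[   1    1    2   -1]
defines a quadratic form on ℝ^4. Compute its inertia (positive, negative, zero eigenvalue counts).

step 0: pivot -2 → sign −
step 1: pivot 1/2 → sign +
step 2: pivot -1 → sign −
step 3: row/col 3 already zero → sign 0
signature = (1, 2, 1)

Answer: (1, 2, 1)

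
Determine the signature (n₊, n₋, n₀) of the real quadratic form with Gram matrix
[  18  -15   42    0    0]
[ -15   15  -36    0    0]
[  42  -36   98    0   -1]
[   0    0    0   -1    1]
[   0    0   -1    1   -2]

Answer: (3, 2, 0)

Derivation:
step 0: pivot 18 → sign +
step 1: pivot 5/2 → sign +
step 2: pivot -2/5 → sign −
step 3: pivot -1 → sign −
step 4: pivot 3/2 → sign +
signature = (3, 2, 0)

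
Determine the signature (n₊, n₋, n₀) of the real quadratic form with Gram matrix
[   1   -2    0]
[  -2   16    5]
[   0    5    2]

step 0: pivot 1 → sign +
step 1: pivot 12 → sign +
step 2: pivot -1/12 → sign −
signature = (2, 1, 0)

Answer: (2, 1, 0)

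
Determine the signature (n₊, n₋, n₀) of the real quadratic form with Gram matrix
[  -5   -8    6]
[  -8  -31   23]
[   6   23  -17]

Answer: (1, 2, 0)

Derivation:
step 0: pivot -5 → sign −
step 1: pivot -91/5 → sign −
step 2: pivot 6/91 → sign +
signature = (1, 2, 0)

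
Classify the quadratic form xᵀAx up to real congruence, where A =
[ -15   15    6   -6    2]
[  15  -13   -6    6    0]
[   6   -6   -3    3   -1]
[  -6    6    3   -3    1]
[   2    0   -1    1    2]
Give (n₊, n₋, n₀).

Answer: (2, 2, 1)

Derivation:
step 0: pivot -15 → sign −
step 1: pivot 2 → sign +
step 2: pivot -3/5 → sign −
step 3: pivot 1/3 → sign +
step 4: row/col 4 already zero → sign 0
signature = (2, 2, 1)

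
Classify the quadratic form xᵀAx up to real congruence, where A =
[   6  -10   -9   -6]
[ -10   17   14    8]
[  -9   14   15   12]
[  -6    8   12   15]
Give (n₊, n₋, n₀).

Answer: (3, 1, 0)

Derivation:
step 0: pivot 6 → sign +
step 1: pivot 1/3 → sign +
step 2: pivot -3/2 → sign −
step 3: pivot 3 → sign +
signature = (3, 1, 0)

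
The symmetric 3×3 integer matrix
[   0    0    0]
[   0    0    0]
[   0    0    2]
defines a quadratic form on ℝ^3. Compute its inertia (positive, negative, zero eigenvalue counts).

step 0: pivot 2 → sign +
step 1: row/col 1 already zero → sign 0
step 2: row/col 2 already zero → sign 0
signature = (1, 0, 2)

Answer: (1, 0, 2)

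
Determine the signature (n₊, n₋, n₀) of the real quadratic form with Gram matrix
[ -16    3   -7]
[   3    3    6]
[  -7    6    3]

Answer: (1, 2, 0)

Derivation:
step 0: pivot -16 → sign −
step 1: pivot 57/16 → sign +
step 2: pivot -2/19 → sign −
signature = (1, 2, 0)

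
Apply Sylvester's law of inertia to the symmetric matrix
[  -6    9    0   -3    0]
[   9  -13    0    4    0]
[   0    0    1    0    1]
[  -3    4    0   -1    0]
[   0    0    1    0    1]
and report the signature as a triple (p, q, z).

Answer: (2, 1, 2)

Derivation:
step 0: pivot -6 → sign −
step 1: pivot 1/2 → sign +
step 2: pivot 1 → sign +
step 3: row/col 3 already zero → sign 0
step 4: row/col 4 already zero → sign 0
signature = (2, 1, 2)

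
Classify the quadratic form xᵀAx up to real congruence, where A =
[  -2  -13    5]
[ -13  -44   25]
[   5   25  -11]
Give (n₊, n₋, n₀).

Answer: (2, 1, 0)

Derivation:
step 0: pivot -2 → sign −
step 1: pivot 81/2 → sign +
step 2: pivot 1/9 → sign +
signature = (2, 1, 0)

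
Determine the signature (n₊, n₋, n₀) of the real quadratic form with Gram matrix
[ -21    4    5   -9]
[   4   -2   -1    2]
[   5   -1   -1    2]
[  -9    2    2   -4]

step 0: pivot -21 → sign −
step 1: pivot -26/21 → sign −
step 2: pivot 5/26 → sign +
step 3: pivot -1/5 → sign −
signature = (1, 3, 0)

Answer: (1, 3, 0)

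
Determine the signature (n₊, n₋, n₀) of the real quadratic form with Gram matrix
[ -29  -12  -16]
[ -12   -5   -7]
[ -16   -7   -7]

Answer: (1, 2, 0)

Derivation:
step 0: pivot -29 → sign −
step 1: pivot -1/29 → sign −
step 2: pivot 6 → sign +
signature = (1, 2, 0)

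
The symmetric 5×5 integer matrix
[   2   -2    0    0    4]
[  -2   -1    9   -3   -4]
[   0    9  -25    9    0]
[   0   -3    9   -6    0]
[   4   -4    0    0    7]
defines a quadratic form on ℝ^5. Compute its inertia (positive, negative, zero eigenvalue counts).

step 0: pivot 2 → sign +
step 1: pivot -3 → sign −
step 2: pivot 2 → sign +
step 3: pivot -3 → sign −
step 4: pivot -1 → sign −
signature = (2, 3, 0)

Answer: (2, 3, 0)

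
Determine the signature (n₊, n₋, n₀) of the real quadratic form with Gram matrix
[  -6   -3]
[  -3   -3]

Answer: (0, 2, 0)

Derivation:
step 0: pivot -6 → sign −
step 1: pivot -3/2 → sign −
signature = (0, 2, 0)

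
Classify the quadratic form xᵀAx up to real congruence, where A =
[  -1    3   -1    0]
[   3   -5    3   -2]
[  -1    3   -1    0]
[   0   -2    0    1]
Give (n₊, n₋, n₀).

Answer: (1, 1, 2)

Derivation:
step 0: pivot -1 → sign −
step 1: pivot 4 → sign +
step 2: row/col 2 already zero → sign 0
step 3: row/col 3 already zero → sign 0
signature = (1, 1, 2)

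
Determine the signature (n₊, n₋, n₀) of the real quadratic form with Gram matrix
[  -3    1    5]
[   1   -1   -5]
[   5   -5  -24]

Answer: (1, 2, 0)

Derivation:
step 0: pivot -3 → sign −
step 1: pivot -2/3 → sign −
step 2: pivot 1 → sign +
signature = (1, 2, 0)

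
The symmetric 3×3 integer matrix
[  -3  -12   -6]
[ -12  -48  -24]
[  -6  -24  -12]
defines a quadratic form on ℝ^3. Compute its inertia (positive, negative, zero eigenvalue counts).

Answer: (0, 1, 2)

Derivation:
step 0: pivot -3 → sign −
step 1: row/col 1 already zero → sign 0
step 2: row/col 2 already zero → sign 0
signature = (0, 1, 2)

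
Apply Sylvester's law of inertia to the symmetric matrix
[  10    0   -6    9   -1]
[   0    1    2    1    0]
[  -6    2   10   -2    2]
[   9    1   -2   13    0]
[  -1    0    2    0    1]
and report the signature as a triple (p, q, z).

Answer: (5, 0, 0)

Derivation:
step 0: pivot 10 → sign +
step 1: pivot 1 → sign +
step 2: pivot 12/5 → sign +
step 3: pivot 37/12 → sign +
step 4: pivot 3/37 → sign +
signature = (5, 0, 0)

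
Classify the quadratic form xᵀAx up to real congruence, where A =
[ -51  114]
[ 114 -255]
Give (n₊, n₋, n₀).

Answer: (0, 2, 0)

Derivation:
step 0: pivot -51 → sign −
step 1: pivot -3/17 → sign −
signature = (0, 2, 0)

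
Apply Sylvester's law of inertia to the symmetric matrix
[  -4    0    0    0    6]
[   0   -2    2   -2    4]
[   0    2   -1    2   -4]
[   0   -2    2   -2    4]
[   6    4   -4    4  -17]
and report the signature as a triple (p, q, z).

step 0: pivot -4 → sign −
step 1: pivot -2 → sign −
step 2: pivot 1 → sign +
step 3: row/col 3 already zero → sign 0
step 4: row/col 4 already zero → sign 0
signature = (1, 2, 2)

Answer: (1, 2, 2)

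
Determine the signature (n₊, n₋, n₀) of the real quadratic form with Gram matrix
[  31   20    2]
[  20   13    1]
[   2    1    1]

step 0: pivot 31 → sign +
step 1: pivot 3/31 → sign +
step 2: row/col 2 already zero → sign 0
signature = (2, 0, 1)

Answer: (2, 0, 1)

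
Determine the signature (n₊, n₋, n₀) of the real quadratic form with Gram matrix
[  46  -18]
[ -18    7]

Answer: (1, 1, 0)

Derivation:
step 0: pivot 46 → sign +
step 1: pivot -1/23 → sign −
signature = (1, 1, 0)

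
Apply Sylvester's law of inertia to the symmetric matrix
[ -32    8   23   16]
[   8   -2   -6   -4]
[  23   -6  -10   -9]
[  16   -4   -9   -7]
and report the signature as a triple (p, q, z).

step 0: pivot -32 → sign −
step 1: pivot 209/32 → sign +
step 2: pivot -2/209 → sign −
step 3: pivot 1 → sign +
signature = (2, 2, 0)

Answer: (2, 2, 0)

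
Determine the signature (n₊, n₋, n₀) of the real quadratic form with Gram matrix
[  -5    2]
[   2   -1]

Answer: (0, 2, 0)

Derivation:
step 0: pivot -5 → sign −
step 1: pivot -1/5 → sign −
signature = (0, 2, 0)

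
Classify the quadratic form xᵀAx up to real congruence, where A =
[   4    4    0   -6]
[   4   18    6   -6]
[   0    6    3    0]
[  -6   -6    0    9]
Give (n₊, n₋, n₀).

Answer: (3, 0, 1)

Derivation:
step 0: pivot 4 → sign +
step 1: pivot 14 → sign +
step 2: pivot 3/7 → sign +
step 3: row/col 3 already zero → sign 0
signature = (3, 0, 1)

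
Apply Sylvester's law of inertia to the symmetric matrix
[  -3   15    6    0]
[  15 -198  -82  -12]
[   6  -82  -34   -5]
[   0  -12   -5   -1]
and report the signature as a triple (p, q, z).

Answer: (1, 3, 0)

Derivation:
step 0: pivot -3 → sign −
step 1: pivot -123 → sign −
step 2: pivot -2/123 → sign −
step 3: pivot 1/2 → sign +
signature = (1, 3, 0)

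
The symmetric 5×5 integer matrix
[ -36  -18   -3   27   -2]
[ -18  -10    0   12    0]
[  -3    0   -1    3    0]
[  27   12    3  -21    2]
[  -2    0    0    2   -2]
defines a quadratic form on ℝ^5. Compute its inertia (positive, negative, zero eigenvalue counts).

step 0: pivot -36 → sign −
step 1: pivot -1 → sign −
step 2: pivot 3/2 → sign +
step 3: pivot -74/27 → sign −
step 4: pivot 6/37 → sign +
signature = (2, 3, 0)

Answer: (2, 3, 0)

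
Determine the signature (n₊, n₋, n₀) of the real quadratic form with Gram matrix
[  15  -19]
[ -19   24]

step 0: pivot 15 → sign +
step 1: pivot -1/15 → sign −
signature = (1, 1, 0)

Answer: (1, 1, 0)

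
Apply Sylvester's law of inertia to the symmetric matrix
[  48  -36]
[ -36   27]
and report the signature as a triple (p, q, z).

step 0: pivot 48 → sign +
step 1: row/col 1 already zero → sign 0
signature = (1, 0, 1)

Answer: (1, 0, 1)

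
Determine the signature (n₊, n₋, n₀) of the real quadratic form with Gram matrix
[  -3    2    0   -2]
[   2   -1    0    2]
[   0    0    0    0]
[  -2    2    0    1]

Answer: (2, 1, 1)

Derivation:
step 0: pivot -3 → sign −
step 1: pivot 1/3 → sign +
step 2: pivot 1 → sign +
step 3: row/col 3 already zero → sign 0
signature = (2, 1, 1)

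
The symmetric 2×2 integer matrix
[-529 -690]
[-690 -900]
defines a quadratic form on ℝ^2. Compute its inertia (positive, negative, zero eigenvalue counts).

step 0: pivot -529 → sign −
step 1: row/col 1 already zero → sign 0
signature = (0, 1, 1)

Answer: (0, 1, 1)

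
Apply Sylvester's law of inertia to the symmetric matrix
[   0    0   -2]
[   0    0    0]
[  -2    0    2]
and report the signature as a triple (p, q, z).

Answer: (1, 1, 1)

Derivation:
step 0: pivot 2 → sign +
step 1: pivot -2 → sign −
step 2: row/col 2 already zero → sign 0
signature = (1, 1, 1)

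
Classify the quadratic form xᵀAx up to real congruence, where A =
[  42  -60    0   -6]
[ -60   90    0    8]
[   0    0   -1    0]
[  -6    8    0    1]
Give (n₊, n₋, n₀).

step 0: pivot 42 → sign +
step 1: pivot 30/7 → sign +
step 2: pivot -1 → sign −
step 3: pivot 1/15 → sign +
signature = (3, 1, 0)

Answer: (3, 1, 0)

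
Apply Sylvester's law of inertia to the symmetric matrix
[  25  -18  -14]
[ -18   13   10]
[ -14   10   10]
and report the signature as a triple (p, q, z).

Answer: (3, 0, 0)

Derivation:
step 0: pivot 25 → sign +
step 1: pivot 1/25 → sign +
step 2: pivot 2 → sign +
signature = (3, 0, 0)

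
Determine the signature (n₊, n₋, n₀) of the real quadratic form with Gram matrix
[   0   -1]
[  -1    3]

step 0: pivot 3 → sign +
step 1: pivot -1/3 → sign −
signature = (1, 1, 0)

Answer: (1, 1, 0)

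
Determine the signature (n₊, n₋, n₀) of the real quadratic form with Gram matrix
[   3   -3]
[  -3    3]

step 0: pivot 3 → sign +
step 1: row/col 1 already zero → sign 0
signature = (1, 0, 1)

Answer: (1, 0, 1)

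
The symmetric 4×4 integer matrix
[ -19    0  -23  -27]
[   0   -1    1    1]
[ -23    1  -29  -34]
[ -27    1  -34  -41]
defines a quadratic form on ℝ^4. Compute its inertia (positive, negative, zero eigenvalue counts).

step 0: pivot -19 → sign −
step 1: pivot -1 → sign −
step 2: pivot -3/19 → sign −
step 3: pivot -1 → sign −
signature = (0, 4, 0)

Answer: (0, 4, 0)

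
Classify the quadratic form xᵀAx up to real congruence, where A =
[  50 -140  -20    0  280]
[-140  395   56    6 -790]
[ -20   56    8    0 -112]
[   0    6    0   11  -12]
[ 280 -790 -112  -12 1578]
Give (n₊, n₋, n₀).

step 0: pivot 50 → sign +
step 1: pivot 3 → sign +
step 2: pivot -1 → sign −
step 3: pivot -2 → sign −
step 4: row/col 4 already zero → sign 0
signature = (2, 2, 1)

Answer: (2, 2, 1)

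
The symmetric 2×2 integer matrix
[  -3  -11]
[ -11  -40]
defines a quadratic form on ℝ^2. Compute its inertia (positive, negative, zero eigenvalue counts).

step 0: pivot -3 → sign −
step 1: pivot 1/3 → sign +
signature = (1, 1, 0)

Answer: (1, 1, 0)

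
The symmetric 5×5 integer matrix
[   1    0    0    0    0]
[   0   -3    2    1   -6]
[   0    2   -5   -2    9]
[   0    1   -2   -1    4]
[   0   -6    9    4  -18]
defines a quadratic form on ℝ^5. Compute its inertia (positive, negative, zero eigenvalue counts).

Answer: (2, 3, 0)

Derivation:
step 0: pivot 1 → sign +
step 1: pivot -3 → sign −
step 2: pivot -11/3 → sign −
step 3: pivot -2/11 → sign −
step 4: pivot 1 → sign +
signature = (2, 3, 0)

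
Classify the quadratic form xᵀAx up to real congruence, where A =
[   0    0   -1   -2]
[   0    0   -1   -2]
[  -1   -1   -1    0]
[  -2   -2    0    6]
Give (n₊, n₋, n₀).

Answer: (2, 1, 1)

Derivation:
step 0: pivot -1 → sign −
step 1: pivot 1 → sign +
step 2: pivot 2 → sign +
step 3: row/col 3 already zero → sign 0
signature = (2, 1, 1)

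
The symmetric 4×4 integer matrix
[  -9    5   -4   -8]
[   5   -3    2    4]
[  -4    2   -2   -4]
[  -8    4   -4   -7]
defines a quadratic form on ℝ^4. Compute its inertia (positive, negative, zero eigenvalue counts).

Answer: (1, 2, 1)

Derivation:
step 0: pivot -9 → sign −
step 1: pivot -2/9 → sign −
step 2: pivot 1 → sign +
step 3: row/col 3 already zero → sign 0
signature = (1, 2, 1)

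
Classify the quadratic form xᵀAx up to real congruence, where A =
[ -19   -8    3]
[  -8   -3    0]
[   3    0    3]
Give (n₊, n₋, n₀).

Answer: (1, 2, 0)

Derivation:
step 0: pivot -19 → sign −
step 1: pivot 7/19 → sign +
step 2: pivot -6/7 → sign −
signature = (1, 2, 0)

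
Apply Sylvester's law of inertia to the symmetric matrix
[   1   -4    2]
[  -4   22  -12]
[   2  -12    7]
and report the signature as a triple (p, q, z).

Answer: (3, 0, 0)

Derivation:
step 0: pivot 1 → sign +
step 1: pivot 6 → sign +
step 2: pivot 1/3 → sign +
signature = (3, 0, 0)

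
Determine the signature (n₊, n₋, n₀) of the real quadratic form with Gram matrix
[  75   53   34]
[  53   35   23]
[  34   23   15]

step 0: pivot 75 → sign +
step 1: pivot -184/75 → sign −
step 2: pivot 3/184 → sign +
signature = (2, 1, 0)

Answer: (2, 1, 0)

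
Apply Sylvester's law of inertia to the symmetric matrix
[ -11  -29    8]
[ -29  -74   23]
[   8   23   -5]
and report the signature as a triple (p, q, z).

step 0: pivot -11 → sign −
step 1: pivot 27/11 → sign +
step 2: pivot -2/3 → sign −
signature = (1, 2, 0)

Answer: (1, 2, 0)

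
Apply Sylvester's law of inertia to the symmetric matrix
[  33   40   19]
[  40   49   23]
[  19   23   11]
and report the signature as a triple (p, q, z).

step 0: pivot 33 → sign +
step 1: pivot 17/33 → sign +
step 2: pivot 1/17 → sign +
signature = (3, 0, 0)

Answer: (3, 0, 0)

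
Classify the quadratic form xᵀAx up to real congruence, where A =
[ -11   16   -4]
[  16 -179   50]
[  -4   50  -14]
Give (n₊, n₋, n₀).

Answer: (0, 3, 0)

Derivation:
step 0: pivot -11 → sign −
step 1: pivot -1713/11 → sign −
step 2: pivot -6/571 → sign −
signature = (0, 3, 0)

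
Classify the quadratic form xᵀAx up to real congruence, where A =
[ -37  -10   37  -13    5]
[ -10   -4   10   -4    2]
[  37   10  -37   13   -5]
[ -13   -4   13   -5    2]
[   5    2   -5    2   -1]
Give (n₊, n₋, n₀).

Answer: (0, 3, 2)

Derivation:
step 0: pivot -37 → sign −
step 1: pivot -48/37 → sign −
step 2: pivot -1/4 → sign −
step 3: row/col 3 already zero → sign 0
step 4: row/col 4 already zero → sign 0
signature = (0, 3, 2)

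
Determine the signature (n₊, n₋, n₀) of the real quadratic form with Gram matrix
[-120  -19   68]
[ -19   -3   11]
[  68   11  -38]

step 0: pivot -120 → sign −
step 1: pivot 1/120 → sign +
step 2: pivot -6 → sign −
signature = (1, 2, 0)

Answer: (1, 2, 0)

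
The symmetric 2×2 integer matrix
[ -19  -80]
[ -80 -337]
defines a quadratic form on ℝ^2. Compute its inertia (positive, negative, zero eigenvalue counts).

step 0: pivot -19 → sign −
step 1: pivot -3/19 → sign −
signature = (0, 2, 0)

Answer: (0, 2, 0)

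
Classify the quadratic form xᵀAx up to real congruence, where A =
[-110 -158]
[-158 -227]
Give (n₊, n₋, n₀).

step 0: pivot -110 → sign −
step 1: pivot -3/55 → sign −
signature = (0, 2, 0)

Answer: (0, 2, 0)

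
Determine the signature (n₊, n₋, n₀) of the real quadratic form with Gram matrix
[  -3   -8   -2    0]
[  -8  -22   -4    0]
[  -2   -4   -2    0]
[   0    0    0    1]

step 0: pivot -3 → sign −
step 1: pivot -2/3 → sign −
step 2: pivot 2 → sign +
step 3: pivot 1 → sign +
signature = (2, 2, 0)

Answer: (2, 2, 0)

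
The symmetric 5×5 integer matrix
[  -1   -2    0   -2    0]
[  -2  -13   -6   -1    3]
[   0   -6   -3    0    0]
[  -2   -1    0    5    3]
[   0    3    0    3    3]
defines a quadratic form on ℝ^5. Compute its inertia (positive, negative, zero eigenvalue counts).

step 0: pivot -1 → sign −
step 1: pivot -9 → sign −
step 2: pivot 1 → sign +
step 3: pivot 6 → sign +
step 4: row/col 4 already zero → sign 0
signature = (2, 2, 1)

Answer: (2, 2, 1)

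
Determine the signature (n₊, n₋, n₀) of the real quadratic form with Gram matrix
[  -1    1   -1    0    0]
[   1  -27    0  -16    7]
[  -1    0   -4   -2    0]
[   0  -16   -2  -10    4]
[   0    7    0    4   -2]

Answer: (1, 4, 0)

Derivation:
step 0: pivot -1 → sign −
step 1: pivot -26 → sign −
step 2: pivot -77/26 → sign −
step 3: pivot 38/77 → sign +
step 4: pivot -3/19 → sign −
signature = (1, 4, 0)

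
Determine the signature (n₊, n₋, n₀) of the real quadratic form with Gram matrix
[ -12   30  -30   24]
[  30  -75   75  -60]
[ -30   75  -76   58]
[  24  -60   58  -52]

step 0: pivot -12 → sign −
step 1: pivot -1 → sign −
step 2: row/col 2 already zero → sign 0
step 3: row/col 3 already zero → sign 0
signature = (0, 2, 2)

Answer: (0, 2, 2)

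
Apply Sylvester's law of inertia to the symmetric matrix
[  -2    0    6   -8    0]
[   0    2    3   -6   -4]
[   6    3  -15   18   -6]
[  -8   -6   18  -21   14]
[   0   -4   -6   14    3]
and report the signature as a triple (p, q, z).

Answer: (1, 4, 0)

Derivation:
step 0: pivot -2 → sign −
step 1: pivot 2 → sign +
step 2: pivot -3/2 → sign −
step 3: pivot -1 → sign −
step 4: pivot -1 → sign −
signature = (1, 4, 0)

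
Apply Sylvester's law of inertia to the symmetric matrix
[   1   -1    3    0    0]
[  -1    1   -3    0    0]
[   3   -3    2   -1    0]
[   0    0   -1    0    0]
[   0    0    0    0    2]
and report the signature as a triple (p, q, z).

Answer: (3, 1, 1)

Derivation:
step 0: pivot 1 → sign +
step 1: pivot -7 → sign −
step 2: pivot 1/7 → sign +
step 3: pivot 2 → sign +
step 4: row/col 4 already zero → sign 0
signature = (3, 1, 1)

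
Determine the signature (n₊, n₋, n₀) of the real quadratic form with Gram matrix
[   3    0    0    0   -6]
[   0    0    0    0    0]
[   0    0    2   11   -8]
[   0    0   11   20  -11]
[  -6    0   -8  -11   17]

Answer: (2, 2, 1)

Derivation:
step 0: pivot 3 → sign +
step 1: pivot 2 → sign +
step 2: pivot -81/2 → sign −
step 3: pivot -1/9 → sign −
step 4: row/col 4 already zero → sign 0
signature = (2, 2, 1)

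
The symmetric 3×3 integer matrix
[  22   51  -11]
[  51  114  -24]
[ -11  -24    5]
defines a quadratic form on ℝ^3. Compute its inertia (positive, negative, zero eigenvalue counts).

step 0: pivot 22 → sign +
step 1: pivot -93/22 → sign −
step 2: pivot 1/31 → sign +
signature = (2, 1, 0)

Answer: (2, 1, 0)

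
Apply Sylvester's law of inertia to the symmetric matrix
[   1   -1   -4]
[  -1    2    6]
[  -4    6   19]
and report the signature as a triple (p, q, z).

Answer: (2, 1, 0)

Derivation:
step 0: pivot 1 → sign +
step 1: pivot 1 → sign +
step 2: pivot -1 → sign −
signature = (2, 1, 0)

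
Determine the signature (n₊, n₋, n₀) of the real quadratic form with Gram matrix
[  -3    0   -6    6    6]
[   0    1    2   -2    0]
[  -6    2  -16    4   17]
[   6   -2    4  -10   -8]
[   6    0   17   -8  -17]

step 0: pivot -3 → sign −
step 1: pivot 1 → sign +
step 2: pivot -8 → sign −
step 3: pivot -15/8 → sign −
step 4: pivot 6/5 → sign +
signature = (2, 3, 0)

Answer: (2, 3, 0)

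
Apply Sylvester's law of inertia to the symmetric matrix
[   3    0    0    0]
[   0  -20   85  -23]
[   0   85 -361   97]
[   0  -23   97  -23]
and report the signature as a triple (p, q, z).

step 0: pivot 3 → sign +
step 1: pivot -20 → sign −
step 2: pivot 1/4 → sign +
step 3: pivot 6/5 → sign +
signature = (3, 1, 0)

Answer: (3, 1, 0)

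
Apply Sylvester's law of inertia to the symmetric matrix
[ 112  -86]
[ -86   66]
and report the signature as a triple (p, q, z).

Answer: (1, 1, 0)

Derivation:
step 0: pivot 112 → sign +
step 1: pivot -1/28 → sign −
signature = (1, 1, 0)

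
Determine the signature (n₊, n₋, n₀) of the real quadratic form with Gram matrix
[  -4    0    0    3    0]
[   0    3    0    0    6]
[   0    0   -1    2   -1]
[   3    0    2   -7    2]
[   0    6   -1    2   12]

Answer: (2, 3, 0)

Derivation:
step 0: pivot -4 → sign −
step 1: pivot 3 → sign +
step 2: pivot -1 → sign −
step 3: pivot -3/4 → sign −
step 4: pivot 1 → sign +
signature = (2, 3, 0)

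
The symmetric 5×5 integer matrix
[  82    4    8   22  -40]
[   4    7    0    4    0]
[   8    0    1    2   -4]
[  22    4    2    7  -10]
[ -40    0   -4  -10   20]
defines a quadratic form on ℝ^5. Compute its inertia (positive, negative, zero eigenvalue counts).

step 0: pivot 82 → sign +
step 1: pivot 279/41 → sign +
step 2: pivot 55/279 → sign +
step 3: pivot -9/55 → sign −
step 4: row/col 4 already zero → sign 0
signature = (3, 1, 1)

Answer: (3, 1, 1)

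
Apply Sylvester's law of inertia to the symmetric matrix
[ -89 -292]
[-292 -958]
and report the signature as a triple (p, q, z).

Answer: (1, 1, 0)

Derivation:
step 0: pivot -89 → sign −
step 1: pivot 2/89 → sign +
signature = (1, 1, 0)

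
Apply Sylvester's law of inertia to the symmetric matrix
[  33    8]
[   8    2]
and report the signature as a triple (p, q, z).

Answer: (2, 0, 0)

Derivation:
step 0: pivot 33 → sign +
step 1: pivot 2/33 → sign +
signature = (2, 0, 0)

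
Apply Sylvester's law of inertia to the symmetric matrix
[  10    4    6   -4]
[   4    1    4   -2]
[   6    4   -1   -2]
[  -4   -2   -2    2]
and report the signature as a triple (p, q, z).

step 0: pivot 10 → sign +
step 1: pivot -3/5 → sign −
step 2: pivot -1/3 → sign −
step 3: pivot 2 → sign +
signature = (2, 2, 0)

Answer: (2, 2, 0)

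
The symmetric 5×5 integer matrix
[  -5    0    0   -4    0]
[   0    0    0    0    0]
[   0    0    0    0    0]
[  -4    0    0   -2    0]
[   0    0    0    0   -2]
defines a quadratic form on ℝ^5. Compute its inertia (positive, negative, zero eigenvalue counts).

step 0: pivot -5 → sign −
step 1: pivot 6/5 → sign +
step 2: pivot -2 → sign −
step 3: row/col 3 already zero → sign 0
step 4: row/col 4 already zero → sign 0
signature = (1, 2, 2)

Answer: (1, 2, 2)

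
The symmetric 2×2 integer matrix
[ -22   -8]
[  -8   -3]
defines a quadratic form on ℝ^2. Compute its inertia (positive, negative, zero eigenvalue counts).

Answer: (0, 2, 0)

Derivation:
step 0: pivot -22 → sign −
step 1: pivot -1/11 → sign −
signature = (0, 2, 0)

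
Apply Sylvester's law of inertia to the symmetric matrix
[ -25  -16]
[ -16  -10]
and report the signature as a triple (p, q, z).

Answer: (1, 1, 0)

Derivation:
step 0: pivot -25 → sign −
step 1: pivot 6/25 → sign +
signature = (1, 1, 0)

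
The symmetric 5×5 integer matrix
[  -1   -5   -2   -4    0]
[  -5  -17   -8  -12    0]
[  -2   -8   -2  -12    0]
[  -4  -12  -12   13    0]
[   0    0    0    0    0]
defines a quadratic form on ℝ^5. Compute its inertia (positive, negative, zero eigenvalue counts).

Answer: (2, 2, 1)

Derivation:
step 0: pivot -1 → sign −
step 1: pivot 8 → sign +
step 2: pivot 3/2 → sign +
step 3: pivot -3 → sign −
step 4: row/col 4 already zero → sign 0
signature = (2, 2, 1)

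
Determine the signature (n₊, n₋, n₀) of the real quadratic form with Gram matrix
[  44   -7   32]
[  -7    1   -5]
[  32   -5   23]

step 0: pivot 44 → sign +
step 1: pivot -5/44 → sign −
step 2: pivot -1/5 → sign −
signature = (1, 2, 0)

Answer: (1, 2, 0)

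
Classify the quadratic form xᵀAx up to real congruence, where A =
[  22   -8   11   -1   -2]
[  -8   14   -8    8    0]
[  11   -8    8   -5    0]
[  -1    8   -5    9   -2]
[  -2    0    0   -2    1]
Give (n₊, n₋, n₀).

step 0: pivot 22 → sign +
step 1: pivot 122/11 → sign +
step 2: pivot 129/122 → sign +
step 3: pivot 35/43 → sign +
step 4: pivot 3/35 → sign +
signature = (5, 0, 0)

Answer: (5, 0, 0)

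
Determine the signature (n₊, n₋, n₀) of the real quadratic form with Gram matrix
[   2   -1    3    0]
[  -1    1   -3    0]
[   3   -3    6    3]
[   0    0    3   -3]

step 0: pivot 2 → sign +
step 1: pivot 1/2 → sign +
step 2: pivot -3 → sign −
step 3: row/col 3 already zero → sign 0
signature = (2, 1, 1)

Answer: (2, 1, 1)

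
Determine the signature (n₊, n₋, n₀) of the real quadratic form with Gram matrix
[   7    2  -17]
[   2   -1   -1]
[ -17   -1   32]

step 0: pivot 7 → sign +
step 1: pivot -11/7 → sign −
step 2: pivot 2/11 → sign +
signature = (2, 1, 0)

Answer: (2, 1, 0)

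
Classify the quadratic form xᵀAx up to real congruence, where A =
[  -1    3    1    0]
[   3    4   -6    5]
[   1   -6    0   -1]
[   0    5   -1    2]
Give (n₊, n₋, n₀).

step 0: pivot -1 → sign −
step 1: pivot 13 → sign +
step 2: pivot 4/13 → sign +
step 3: row/col 3 already zero → sign 0
signature = (2, 1, 1)

Answer: (2, 1, 1)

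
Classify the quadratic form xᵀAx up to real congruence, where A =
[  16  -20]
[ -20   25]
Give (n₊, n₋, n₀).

step 0: pivot 16 → sign +
step 1: row/col 1 already zero → sign 0
signature = (1, 0, 1)

Answer: (1, 0, 1)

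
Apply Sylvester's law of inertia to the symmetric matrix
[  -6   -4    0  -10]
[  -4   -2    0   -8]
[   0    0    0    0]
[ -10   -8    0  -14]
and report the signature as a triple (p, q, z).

Answer: (1, 1, 2)

Derivation:
step 0: pivot -6 → sign −
step 1: pivot 2/3 → sign +
step 2: row/col 2 already zero → sign 0
step 3: row/col 3 already zero → sign 0
signature = (1, 1, 2)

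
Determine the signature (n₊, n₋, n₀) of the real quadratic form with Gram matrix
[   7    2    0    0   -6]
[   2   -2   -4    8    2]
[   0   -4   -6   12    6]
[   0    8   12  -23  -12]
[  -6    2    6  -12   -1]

step 0: pivot 7 → sign +
step 1: pivot -18/7 → sign −
step 2: pivot 2/9 → sign +
step 3: pivot 1 → sign +
step 4: pivot -1 → sign −
signature = (3, 2, 0)

Answer: (3, 2, 0)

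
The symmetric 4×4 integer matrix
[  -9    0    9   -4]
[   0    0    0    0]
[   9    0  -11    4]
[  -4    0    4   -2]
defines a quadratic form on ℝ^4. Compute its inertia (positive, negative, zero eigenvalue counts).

step 0: pivot -9 → sign −
step 1: pivot -2 → sign −
step 2: pivot -2/9 → sign −
step 3: row/col 3 already zero → sign 0
signature = (0, 3, 1)

Answer: (0, 3, 1)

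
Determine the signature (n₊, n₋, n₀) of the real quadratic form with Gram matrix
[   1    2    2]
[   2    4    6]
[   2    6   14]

step 0: pivot 1 → sign +
step 1: pivot 10 → sign +
step 2: pivot -2/5 → sign −
signature = (2, 1, 0)

Answer: (2, 1, 0)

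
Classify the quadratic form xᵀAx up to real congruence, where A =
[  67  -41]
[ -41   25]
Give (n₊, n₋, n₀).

Answer: (1, 1, 0)

Derivation:
step 0: pivot 67 → sign +
step 1: pivot -6/67 → sign −
signature = (1, 1, 0)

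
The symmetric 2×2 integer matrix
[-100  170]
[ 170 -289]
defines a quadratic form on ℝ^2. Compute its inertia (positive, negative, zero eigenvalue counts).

Answer: (0, 1, 1)

Derivation:
step 0: pivot -100 → sign −
step 1: row/col 1 already zero → sign 0
signature = (0, 1, 1)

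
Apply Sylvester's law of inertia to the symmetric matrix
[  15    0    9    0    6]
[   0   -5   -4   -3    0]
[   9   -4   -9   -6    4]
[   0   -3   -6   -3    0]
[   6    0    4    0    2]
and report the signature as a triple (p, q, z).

Answer: (1, 3, 1)

Derivation:
step 0: pivot 15 → sign +
step 1: pivot -5 → sign −
step 2: pivot -56/5 → sign −
step 3: pivot -3/70 → sign −
step 4: row/col 4 already zero → sign 0
signature = (1, 3, 1)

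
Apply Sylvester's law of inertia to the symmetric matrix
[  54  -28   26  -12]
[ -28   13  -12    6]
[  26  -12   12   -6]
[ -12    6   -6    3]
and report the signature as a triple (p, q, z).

step 0: pivot 54 → sign +
step 1: pivot -41/27 → sign −
step 2: pivot 38/41 → sign +
step 3: pivot 3/19 → sign +
signature = (3, 1, 0)

Answer: (3, 1, 0)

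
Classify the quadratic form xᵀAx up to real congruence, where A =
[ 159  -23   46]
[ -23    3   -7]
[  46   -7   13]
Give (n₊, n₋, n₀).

step 0: pivot 159 → sign +
step 1: pivot -52/159 → sign −
step 2: pivot 3/52 → sign +
signature = (2, 1, 0)

Answer: (2, 1, 0)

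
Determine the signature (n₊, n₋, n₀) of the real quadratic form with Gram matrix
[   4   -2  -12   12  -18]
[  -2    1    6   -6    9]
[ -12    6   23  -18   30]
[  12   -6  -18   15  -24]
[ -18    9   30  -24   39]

step 0: pivot 4 → sign +
step 1: pivot -13 → sign −
step 2: pivot 51/13 → sign +
step 3: pivot -6/17 → sign −
step 4: row/col 4 already zero → sign 0
signature = (2, 2, 1)

Answer: (2, 2, 1)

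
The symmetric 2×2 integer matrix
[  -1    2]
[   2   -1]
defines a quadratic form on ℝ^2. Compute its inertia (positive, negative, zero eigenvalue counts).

Answer: (1, 1, 0)

Derivation:
step 0: pivot -1 → sign −
step 1: pivot 3 → sign +
signature = (1, 1, 0)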